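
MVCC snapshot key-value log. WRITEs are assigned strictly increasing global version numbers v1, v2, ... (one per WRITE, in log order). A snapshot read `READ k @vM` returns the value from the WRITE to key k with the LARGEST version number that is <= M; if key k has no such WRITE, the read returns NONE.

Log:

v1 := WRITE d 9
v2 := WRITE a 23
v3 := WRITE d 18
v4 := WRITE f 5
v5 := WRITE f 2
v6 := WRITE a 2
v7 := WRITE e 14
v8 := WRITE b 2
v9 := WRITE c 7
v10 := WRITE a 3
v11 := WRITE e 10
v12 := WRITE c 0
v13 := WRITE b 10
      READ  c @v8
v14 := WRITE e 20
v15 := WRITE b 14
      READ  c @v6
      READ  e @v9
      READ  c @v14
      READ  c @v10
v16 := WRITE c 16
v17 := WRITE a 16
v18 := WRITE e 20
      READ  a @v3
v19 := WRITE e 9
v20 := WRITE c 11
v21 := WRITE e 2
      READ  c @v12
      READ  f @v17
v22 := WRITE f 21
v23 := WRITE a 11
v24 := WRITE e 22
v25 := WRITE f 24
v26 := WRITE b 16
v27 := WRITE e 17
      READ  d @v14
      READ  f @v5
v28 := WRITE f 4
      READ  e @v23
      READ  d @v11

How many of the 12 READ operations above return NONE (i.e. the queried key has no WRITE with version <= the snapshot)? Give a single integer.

Answer: 2

Derivation:
v1: WRITE d=9  (d history now [(1, 9)])
v2: WRITE a=23  (a history now [(2, 23)])
v3: WRITE d=18  (d history now [(1, 9), (3, 18)])
v4: WRITE f=5  (f history now [(4, 5)])
v5: WRITE f=2  (f history now [(4, 5), (5, 2)])
v6: WRITE a=2  (a history now [(2, 23), (6, 2)])
v7: WRITE e=14  (e history now [(7, 14)])
v8: WRITE b=2  (b history now [(8, 2)])
v9: WRITE c=7  (c history now [(9, 7)])
v10: WRITE a=3  (a history now [(2, 23), (6, 2), (10, 3)])
v11: WRITE e=10  (e history now [(7, 14), (11, 10)])
v12: WRITE c=0  (c history now [(9, 7), (12, 0)])
v13: WRITE b=10  (b history now [(8, 2), (13, 10)])
READ c @v8: history=[(9, 7), (12, 0)] -> no version <= 8 -> NONE
v14: WRITE e=20  (e history now [(7, 14), (11, 10), (14, 20)])
v15: WRITE b=14  (b history now [(8, 2), (13, 10), (15, 14)])
READ c @v6: history=[(9, 7), (12, 0)] -> no version <= 6 -> NONE
READ e @v9: history=[(7, 14), (11, 10), (14, 20)] -> pick v7 -> 14
READ c @v14: history=[(9, 7), (12, 0)] -> pick v12 -> 0
READ c @v10: history=[(9, 7), (12, 0)] -> pick v9 -> 7
v16: WRITE c=16  (c history now [(9, 7), (12, 0), (16, 16)])
v17: WRITE a=16  (a history now [(2, 23), (6, 2), (10, 3), (17, 16)])
v18: WRITE e=20  (e history now [(7, 14), (11, 10), (14, 20), (18, 20)])
READ a @v3: history=[(2, 23), (6, 2), (10, 3), (17, 16)] -> pick v2 -> 23
v19: WRITE e=9  (e history now [(7, 14), (11, 10), (14, 20), (18, 20), (19, 9)])
v20: WRITE c=11  (c history now [(9, 7), (12, 0), (16, 16), (20, 11)])
v21: WRITE e=2  (e history now [(7, 14), (11, 10), (14, 20), (18, 20), (19, 9), (21, 2)])
READ c @v12: history=[(9, 7), (12, 0), (16, 16), (20, 11)] -> pick v12 -> 0
READ f @v17: history=[(4, 5), (5, 2)] -> pick v5 -> 2
v22: WRITE f=21  (f history now [(4, 5), (5, 2), (22, 21)])
v23: WRITE a=11  (a history now [(2, 23), (6, 2), (10, 3), (17, 16), (23, 11)])
v24: WRITE e=22  (e history now [(7, 14), (11, 10), (14, 20), (18, 20), (19, 9), (21, 2), (24, 22)])
v25: WRITE f=24  (f history now [(4, 5), (5, 2), (22, 21), (25, 24)])
v26: WRITE b=16  (b history now [(8, 2), (13, 10), (15, 14), (26, 16)])
v27: WRITE e=17  (e history now [(7, 14), (11, 10), (14, 20), (18, 20), (19, 9), (21, 2), (24, 22), (27, 17)])
READ d @v14: history=[(1, 9), (3, 18)] -> pick v3 -> 18
READ f @v5: history=[(4, 5), (5, 2), (22, 21), (25, 24)] -> pick v5 -> 2
v28: WRITE f=4  (f history now [(4, 5), (5, 2), (22, 21), (25, 24), (28, 4)])
READ e @v23: history=[(7, 14), (11, 10), (14, 20), (18, 20), (19, 9), (21, 2), (24, 22), (27, 17)] -> pick v21 -> 2
READ d @v11: history=[(1, 9), (3, 18)] -> pick v3 -> 18
Read results in order: ['NONE', 'NONE', '14', '0', '7', '23', '0', '2', '18', '2', '2', '18']
NONE count = 2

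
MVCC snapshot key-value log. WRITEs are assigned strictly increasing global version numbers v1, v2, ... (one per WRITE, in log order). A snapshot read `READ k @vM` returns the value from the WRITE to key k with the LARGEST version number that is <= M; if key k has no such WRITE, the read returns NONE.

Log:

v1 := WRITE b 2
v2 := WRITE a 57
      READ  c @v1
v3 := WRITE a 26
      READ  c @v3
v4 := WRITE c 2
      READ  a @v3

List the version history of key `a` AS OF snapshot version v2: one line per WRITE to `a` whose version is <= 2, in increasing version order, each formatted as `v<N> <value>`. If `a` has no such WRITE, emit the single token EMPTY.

Answer: v2 57

Derivation:
Scan writes for key=a with version <= 2:
  v1 WRITE b 2 -> skip
  v2 WRITE a 57 -> keep
  v3 WRITE a 26 -> drop (> snap)
  v4 WRITE c 2 -> skip
Collected: [(2, 57)]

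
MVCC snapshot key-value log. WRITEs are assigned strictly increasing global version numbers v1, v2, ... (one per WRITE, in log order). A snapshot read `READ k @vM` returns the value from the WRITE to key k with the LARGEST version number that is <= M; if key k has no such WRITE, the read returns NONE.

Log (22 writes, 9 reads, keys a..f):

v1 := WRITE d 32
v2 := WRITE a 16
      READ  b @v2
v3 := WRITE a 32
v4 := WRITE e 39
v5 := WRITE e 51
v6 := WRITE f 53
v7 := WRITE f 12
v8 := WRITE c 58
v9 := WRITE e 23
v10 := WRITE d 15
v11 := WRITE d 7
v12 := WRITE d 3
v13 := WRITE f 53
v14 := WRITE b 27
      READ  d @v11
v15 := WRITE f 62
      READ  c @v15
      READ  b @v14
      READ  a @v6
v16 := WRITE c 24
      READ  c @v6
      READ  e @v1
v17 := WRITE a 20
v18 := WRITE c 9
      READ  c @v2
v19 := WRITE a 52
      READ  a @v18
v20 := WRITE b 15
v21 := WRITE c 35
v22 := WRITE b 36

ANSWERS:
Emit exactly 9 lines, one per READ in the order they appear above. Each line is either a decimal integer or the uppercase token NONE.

v1: WRITE d=32  (d history now [(1, 32)])
v2: WRITE a=16  (a history now [(2, 16)])
READ b @v2: history=[] -> no version <= 2 -> NONE
v3: WRITE a=32  (a history now [(2, 16), (3, 32)])
v4: WRITE e=39  (e history now [(4, 39)])
v5: WRITE e=51  (e history now [(4, 39), (5, 51)])
v6: WRITE f=53  (f history now [(6, 53)])
v7: WRITE f=12  (f history now [(6, 53), (7, 12)])
v8: WRITE c=58  (c history now [(8, 58)])
v9: WRITE e=23  (e history now [(4, 39), (5, 51), (9, 23)])
v10: WRITE d=15  (d history now [(1, 32), (10, 15)])
v11: WRITE d=7  (d history now [(1, 32), (10, 15), (11, 7)])
v12: WRITE d=3  (d history now [(1, 32), (10, 15), (11, 7), (12, 3)])
v13: WRITE f=53  (f history now [(6, 53), (7, 12), (13, 53)])
v14: WRITE b=27  (b history now [(14, 27)])
READ d @v11: history=[(1, 32), (10, 15), (11, 7), (12, 3)] -> pick v11 -> 7
v15: WRITE f=62  (f history now [(6, 53), (7, 12), (13, 53), (15, 62)])
READ c @v15: history=[(8, 58)] -> pick v8 -> 58
READ b @v14: history=[(14, 27)] -> pick v14 -> 27
READ a @v6: history=[(2, 16), (3, 32)] -> pick v3 -> 32
v16: WRITE c=24  (c history now [(8, 58), (16, 24)])
READ c @v6: history=[(8, 58), (16, 24)] -> no version <= 6 -> NONE
READ e @v1: history=[(4, 39), (5, 51), (9, 23)] -> no version <= 1 -> NONE
v17: WRITE a=20  (a history now [(2, 16), (3, 32), (17, 20)])
v18: WRITE c=9  (c history now [(8, 58), (16, 24), (18, 9)])
READ c @v2: history=[(8, 58), (16, 24), (18, 9)] -> no version <= 2 -> NONE
v19: WRITE a=52  (a history now [(2, 16), (3, 32), (17, 20), (19, 52)])
READ a @v18: history=[(2, 16), (3, 32), (17, 20), (19, 52)] -> pick v17 -> 20
v20: WRITE b=15  (b history now [(14, 27), (20, 15)])
v21: WRITE c=35  (c history now [(8, 58), (16, 24), (18, 9), (21, 35)])
v22: WRITE b=36  (b history now [(14, 27), (20, 15), (22, 36)])

Answer: NONE
7
58
27
32
NONE
NONE
NONE
20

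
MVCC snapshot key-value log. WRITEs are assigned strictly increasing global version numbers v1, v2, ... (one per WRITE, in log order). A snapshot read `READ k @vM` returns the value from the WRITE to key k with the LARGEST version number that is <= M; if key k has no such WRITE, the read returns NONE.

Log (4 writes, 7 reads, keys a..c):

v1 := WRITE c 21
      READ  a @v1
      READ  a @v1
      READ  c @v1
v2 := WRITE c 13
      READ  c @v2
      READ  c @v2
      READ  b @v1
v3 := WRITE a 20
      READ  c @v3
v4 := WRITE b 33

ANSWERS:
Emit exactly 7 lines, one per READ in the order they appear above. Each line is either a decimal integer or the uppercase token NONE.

Answer: NONE
NONE
21
13
13
NONE
13

Derivation:
v1: WRITE c=21  (c history now [(1, 21)])
READ a @v1: history=[] -> no version <= 1 -> NONE
READ a @v1: history=[] -> no version <= 1 -> NONE
READ c @v1: history=[(1, 21)] -> pick v1 -> 21
v2: WRITE c=13  (c history now [(1, 21), (2, 13)])
READ c @v2: history=[(1, 21), (2, 13)] -> pick v2 -> 13
READ c @v2: history=[(1, 21), (2, 13)] -> pick v2 -> 13
READ b @v1: history=[] -> no version <= 1 -> NONE
v3: WRITE a=20  (a history now [(3, 20)])
READ c @v3: history=[(1, 21), (2, 13)] -> pick v2 -> 13
v4: WRITE b=33  (b history now [(4, 33)])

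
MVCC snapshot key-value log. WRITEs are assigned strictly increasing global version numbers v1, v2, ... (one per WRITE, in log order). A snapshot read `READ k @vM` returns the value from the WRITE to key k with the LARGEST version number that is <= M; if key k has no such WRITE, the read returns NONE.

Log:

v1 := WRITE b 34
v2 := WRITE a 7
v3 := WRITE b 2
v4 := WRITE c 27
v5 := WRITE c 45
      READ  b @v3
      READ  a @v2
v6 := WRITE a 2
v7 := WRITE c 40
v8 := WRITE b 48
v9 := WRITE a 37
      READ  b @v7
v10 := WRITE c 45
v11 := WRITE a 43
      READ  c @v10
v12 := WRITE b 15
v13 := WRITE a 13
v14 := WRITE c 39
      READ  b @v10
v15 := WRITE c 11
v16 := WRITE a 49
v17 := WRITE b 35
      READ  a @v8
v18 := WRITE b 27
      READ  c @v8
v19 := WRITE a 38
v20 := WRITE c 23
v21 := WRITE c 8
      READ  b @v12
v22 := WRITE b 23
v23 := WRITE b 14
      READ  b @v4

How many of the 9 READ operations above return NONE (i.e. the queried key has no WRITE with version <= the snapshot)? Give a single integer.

v1: WRITE b=34  (b history now [(1, 34)])
v2: WRITE a=7  (a history now [(2, 7)])
v3: WRITE b=2  (b history now [(1, 34), (3, 2)])
v4: WRITE c=27  (c history now [(4, 27)])
v5: WRITE c=45  (c history now [(4, 27), (5, 45)])
READ b @v3: history=[(1, 34), (3, 2)] -> pick v3 -> 2
READ a @v2: history=[(2, 7)] -> pick v2 -> 7
v6: WRITE a=2  (a history now [(2, 7), (6, 2)])
v7: WRITE c=40  (c history now [(4, 27), (5, 45), (7, 40)])
v8: WRITE b=48  (b history now [(1, 34), (3, 2), (8, 48)])
v9: WRITE a=37  (a history now [(2, 7), (6, 2), (9, 37)])
READ b @v7: history=[(1, 34), (3, 2), (8, 48)] -> pick v3 -> 2
v10: WRITE c=45  (c history now [(4, 27), (5, 45), (7, 40), (10, 45)])
v11: WRITE a=43  (a history now [(2, 7), (6, 2), (9, 37), (11, 43)])
READ c @v10: history=[(4, 27), (5, 45), (7, 40), (10, 45)] -> pick v10 -> 45
v12: WRITE b=15  (b history now [(1, 34), (3, 2), (8, 48), (12, 15)])
v13: WRITE a=13  (a history now [(2, 7), (6, 2), (9, 37), (11, 43), (13, 13)])
v14: WRITE c=39  (c history now [(4, 27), (5, 45), (7, 40), (10, 45), (14, 39)])
READ b @v10: history=[(1, 34), (3, 2), (8, 48), (12, 15)] -> pick v8 -> 48
v15: WRITE c=11  (c history now [(4, 27), (5, 45), (7, 40), (10, 45), (14, 39), (15, 11)])
v16: WRITE a=49  (a history now [(2, 7), (6, 2), (9, 37), (11, 43), (13, 13), (16, 49)])
v17: WRITE b=35  (b history now [(1, 34), (3, 2), (8, 48), (12, 15), (17, 35)])
READ a @v8: history=[(2, 7), (6, 2), (9, 37), (11, 43), (13, 13), (16, 49)] -> pick v6 -> 2
v18: WRITE b=27  (b history now [(1, 34), (3, 2), (8, 48), (12, 15), (17, 35), (18, 27)])
READ c @v8: history=[(4, 27), (5, 45), (7, 40), (10, 45), (14, 39), (15, 11)] -> pick v7 -> 40
v19: WRITE a=38  (a history now [(2, 7), (6, 2), (9, 37), (11, 43), (13, 13), (16, 49), (19, 38)])
v20: WRITE c=23  (c history now [(4, 27), (5, 45), (7, 40), (10, 45), (14, 39), (15, 11), (20, 23)])
v21: WRITE c=8  (c history now [(4, 27), (5, 45), (7, 40), (10, 45), (14, 39), (15, 11), (20, 23), (21, 8)])
READ b @v12: history=[(1, 34), (3, 2), (8, 48), (12, 15), (17, 35), (18, 27)] -> pick v12 -> 15
v22: WRITE b=23  (b history now [(1, 34), (3, 2), (8, 48), (12, 15), (17, 35), (18, 27), (22, 23)])
v23: WRITE b=14  (b history now [(1, 34), (3, 2), (8, 48), (12, 15), (17, 35), (18, 27), (22, 23), (23, 14)])
READ b @v4: history=[(1, 34), (3, 2), (8, 48), (12, 15), (17, 35), (18, 27), (22, 23), (23, 14)] -> pick v3 -> 2
Read results in order: ['2', '7', '2', '45', '48', '2', '40', '15', '2']
NONE count = 0

Answer: 0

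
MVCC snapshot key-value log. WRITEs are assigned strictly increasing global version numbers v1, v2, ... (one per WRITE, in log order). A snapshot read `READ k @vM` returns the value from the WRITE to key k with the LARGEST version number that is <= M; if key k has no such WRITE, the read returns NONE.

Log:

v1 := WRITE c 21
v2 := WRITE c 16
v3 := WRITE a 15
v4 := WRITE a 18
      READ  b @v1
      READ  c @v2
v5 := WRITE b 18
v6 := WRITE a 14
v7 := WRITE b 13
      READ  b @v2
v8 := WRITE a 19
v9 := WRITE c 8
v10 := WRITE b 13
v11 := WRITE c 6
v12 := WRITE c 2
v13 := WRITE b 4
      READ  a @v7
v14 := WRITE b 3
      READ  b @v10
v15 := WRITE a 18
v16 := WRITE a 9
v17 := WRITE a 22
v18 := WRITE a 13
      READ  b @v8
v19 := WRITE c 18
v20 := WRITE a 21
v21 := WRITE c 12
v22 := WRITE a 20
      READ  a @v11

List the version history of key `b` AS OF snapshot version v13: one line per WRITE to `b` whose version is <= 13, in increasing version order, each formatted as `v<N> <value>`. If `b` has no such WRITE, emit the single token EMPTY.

Scan writes for key=b with version <= 13:
  v1 WRITE c 21 -> skip
  v2 WRITE c 16 -> skip
  v3 WRITE a 15 -> skip
  v4 WRITE a 18 -> skip
  v5 WRITE b 18 -> keep
  v6 WRITE a 14 -> skip
  v7 WRITE b 13 -> keep
  v8 WRITE a 19 -> skip
  v9 WRITE c 8 -> skip
  v10 WRITE b 13 -> keep
  v11 WRITE c 6 -> skip
  v12 WRITE c 2 -> skip
  v13 WRITE b 4 -> keep
  v14 WRITE b 3 -> drop (> snap)
  v15 WRITE a 18 -> skip
  v16 WRITE a 9 -> skip
  v17 WRITE a 22 -> skip
  v18 WRITE a 13 -> skip
  v19 WRITE c 18 -> skip
  v20 WRITE a 21 -> skip
  v21 WRITE c 12 -> skip
  v22 WRITE a 20 -> skip
Collected: [(5, 18), (7, 13), (10, 13), (13, 4)]

Answer: v5 18
v7 13
v10 13
v13 4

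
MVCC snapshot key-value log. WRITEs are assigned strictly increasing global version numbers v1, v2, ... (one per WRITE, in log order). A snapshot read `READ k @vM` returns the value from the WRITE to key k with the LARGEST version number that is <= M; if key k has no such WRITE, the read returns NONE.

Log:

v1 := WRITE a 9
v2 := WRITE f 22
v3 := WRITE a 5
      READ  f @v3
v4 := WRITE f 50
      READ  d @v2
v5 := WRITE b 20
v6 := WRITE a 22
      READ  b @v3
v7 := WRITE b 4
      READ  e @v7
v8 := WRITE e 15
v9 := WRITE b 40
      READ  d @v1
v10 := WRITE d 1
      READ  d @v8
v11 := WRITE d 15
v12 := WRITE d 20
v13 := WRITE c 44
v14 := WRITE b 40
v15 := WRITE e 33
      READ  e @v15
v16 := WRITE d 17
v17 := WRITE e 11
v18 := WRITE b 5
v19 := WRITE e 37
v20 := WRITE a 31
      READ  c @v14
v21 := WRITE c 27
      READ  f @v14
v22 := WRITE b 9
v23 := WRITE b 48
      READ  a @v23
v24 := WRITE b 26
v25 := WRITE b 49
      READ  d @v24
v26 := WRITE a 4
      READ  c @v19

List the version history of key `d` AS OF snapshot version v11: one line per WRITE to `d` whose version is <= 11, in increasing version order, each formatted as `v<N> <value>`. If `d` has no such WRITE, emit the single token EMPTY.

Answer: v10 1
v11 15

Derivation:
Scan writes for key=d with version <= 11:
  v1 WRITE a 9 -> skip
  v2 WRITE f 22 -> skip
  v3 WRITE a 5 -> skip
  v4 WRITE f 50 -> skip
  v5 WRITE b 20 -> skip
  v6 WRITE a 22 -> skip
  v7 WRITE b 4 -> skip
  v8 WRITE e 15 -> skip
  v9 WRITE b 40 -> skip
  v10 WRITE d 1 -> keep
  v11 WRITE d 15 -> keep
  v12 WRITE d 20 -> drop (> snap)
  v13 WRITE c 44 -> skip
  v14 WRITE b 40 -> skip
  v15 WRITE e 33 -> skip
  v16 WRITE d 17 -> drop (> snap)
  v17 WRITE e 11 -> skip
  v18 WRITE b 5 -> skip
  v19 WRITE e 37 -> skip
  v20 WRITE a 31 -> skip
  v21 WRITE c 27 -> skip
  v22 WRITE b 9 -> skip
  v23 WRITE b 48 -> skip
  v24 WRITE b 26 -> skip
  v25 WRITE b 49 -> skip
  v26 WRITE a 4 -> skip
Collected: [(10, 1), (11, 15)]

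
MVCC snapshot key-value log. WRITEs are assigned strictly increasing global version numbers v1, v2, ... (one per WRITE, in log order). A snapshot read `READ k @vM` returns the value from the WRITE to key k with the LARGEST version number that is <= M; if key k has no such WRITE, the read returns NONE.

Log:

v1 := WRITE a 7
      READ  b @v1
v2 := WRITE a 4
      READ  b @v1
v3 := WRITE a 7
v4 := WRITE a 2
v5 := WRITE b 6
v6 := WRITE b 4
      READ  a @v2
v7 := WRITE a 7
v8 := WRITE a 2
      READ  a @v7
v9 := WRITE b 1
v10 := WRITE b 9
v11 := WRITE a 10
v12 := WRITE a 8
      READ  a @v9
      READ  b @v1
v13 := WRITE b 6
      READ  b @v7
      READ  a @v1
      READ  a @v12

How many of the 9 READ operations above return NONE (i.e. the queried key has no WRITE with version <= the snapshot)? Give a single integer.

Answer: 3

Derivation:
v1: WRITE a=7  (a history now [(1, 7)])
READ b @v1: history=[] -> no version <= 1 -> NONE
v2: WRITE a=4  (a history now [(1, 7), (2, 4)])
READ b @v1: history=[] -> no version <= 1 -> NONE
v3: WRITE a=7  (a history now [(1, 7), (2, 4), (3, 7)])
v4: WRITE a=2  (a history now [(1, 7), (2, 4), (3, 7), (4, 2)])
v5: WRITE b=6  (b history now [(5, 6)])
v6: WRITE b=4  (b history now [(5, 6), (6, 4)])
READ a @v2: history=[(1, 7), (2, 4), (3, 7), (4, 2)] -> pick v2 -> 4
v7: WRITE a=7  (a history now [(1, 7), (2, 4), (3, 7), (4, 2), (7, 7)])
v8: WRITE a=2  (a history now [(1, 7), (2, 4), (3, 7), (4, 2), (7, 7), (8, 2)])
READ a @v7: history=[(1, 7), (2, 4), (3, 7), (4, 2), (7, 7), (8, 2)] -> pick v7 -> 7
v9: WRITE b=1  (b history now [(5, 6), (6, 4), (9, 1)])
v10: WRITE b=9  (b history now [(5, 6), (6, 4), (9, 1), (10, 9)])
v11: WRITE a=10  (a history now [(1, 7), (2, 4), (3, 7), (4, 2), (7, 7), (8, 2), (11, 10)])
v12: WRITE a=8  (a history now [(1, 7), (2, 4), (3, 7), (4, 2), (7, 7), (8, 2), (11, 10), (12, 8)])
READ a @v9: history=[(1, 7), (2, 4), (3, 7), (4, 2), (7, 7), (8, 2), (11, 10), (12, 8)] -> pick v8 -> 2
READ b @v1: history=[(5, 6), (6, 4), (9, 1), (10, 9)] -> no version <= 1 -> NONE
v13: WRITE b=6  (b history now [(5, 6), (6, 4), (9, 1), (10, 9), (13, 6)])
READ b @v7: history=[(5, 6), (6, 4), (9, 1), (10, 9), (13, 6)] -> pick v6 -> 4
READ a @v1: history=[(1, 7), (2, 4), (3, 7), (4, 2), (7, 7), (8, 2), (11, 10), (12, 8)] -> pick v1 -> 7
READ a @v12: history=[(1, 7), (2, 4), (3, 7), (4, 2), (7, 7), (8, 2), (11, 10), (12, 8)] -> pick v12 -> 8
Read results in order: ['NONE', 'NONE', '4', '7', '2', 'NONE', '4', '7', '8']
NONE count = 3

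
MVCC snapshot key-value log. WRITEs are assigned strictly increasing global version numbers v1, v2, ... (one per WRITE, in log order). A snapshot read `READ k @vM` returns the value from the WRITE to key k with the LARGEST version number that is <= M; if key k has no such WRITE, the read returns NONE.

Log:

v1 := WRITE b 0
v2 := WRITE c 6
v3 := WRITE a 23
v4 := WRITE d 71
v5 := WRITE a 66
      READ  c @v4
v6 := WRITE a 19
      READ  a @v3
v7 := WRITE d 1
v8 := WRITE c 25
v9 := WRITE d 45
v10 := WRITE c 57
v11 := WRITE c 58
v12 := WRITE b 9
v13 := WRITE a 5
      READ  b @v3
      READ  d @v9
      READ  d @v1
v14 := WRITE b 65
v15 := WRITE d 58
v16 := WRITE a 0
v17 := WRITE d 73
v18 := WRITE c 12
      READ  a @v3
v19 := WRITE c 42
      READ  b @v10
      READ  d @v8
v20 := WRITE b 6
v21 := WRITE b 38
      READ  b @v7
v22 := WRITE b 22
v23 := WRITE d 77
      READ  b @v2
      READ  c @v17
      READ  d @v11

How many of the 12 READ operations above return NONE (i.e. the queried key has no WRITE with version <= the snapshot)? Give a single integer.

v1: WRITE b=0  (b history now [(1, 0)])
v2: WRITE c=6  (c history now [(2, 6)])
v3: WRITE a=23  (a history now [(3, 23)])
v4: WRITE d=71  (d history now [(4, 71)])
v5: WRITE a=66  (a history now [(3, 23), (5, 66)])
READ c @v4: history=[(2, 6)] -> pick v2 -> 6
v6: WRITE a=19  (a history now [(3, 23), (5, 66), (6, 19)])
READ a @v3: history=[(3, 23), (5, 66), (6, 19)] -> pick v3 -> 23
v7: WRITE d=1  (d history now [(4, 71), (7, 1)])
v8: WRITE c=25  (c history now [(2, 6), (8, 25)])
v9: WRITE d=45  (d history now [(4, 71), (7, 1), (9, 45)])
v10: WRITE c=57  (c history now [(2, 6), (8, 25), (10, 57)])
v11: WRITE c=58  (c history now [(2, 6), (8, 25), (10, 57), (11, 58)])
v12: WRITE b=9  (b history now [(1, 0), (12, 9)])
v13: WRITE a=5  (a history now [(3, 23), (5, 66), (6, 19), (13, 5)])
READ b @v3: history=[(1, 0), (12, 9)] -> pick v1 -> 0
READ d @v9: history=[(4, 71), (7, 1), (9, 45)] -> pick v9 -> 45
READ d @v1: history=[(4, 71), (7, 1), (9, 45)] -> no version <= 1 -> NONE
v14: WRITE b=65  (b history now [(1, 0), (12, 9), (14, 65)])
v15: WRITE d=58  (d history now [(4, 71), (7, 1), (9, 45), (15, 58)])
v16: WRITE a=0  (a history now [(3, 23), (5, 66), (6, 19), (13, 5), (16, 0)])
v17: WRITE d=73  (d history now [(4, 71), (7, 1), (9, 45), (15, 58), (17, 73)])
v18: WRITE c=12  (c history now [(2, 6), (8, 25), (10, 57), (11, 58), (18, 12)])
READ a @v3: history=[(3, 23), (5, 66), (6, 19), (13, 5), (16, 0)] -> pick v3 -> 23
v19: WRITE c=42  (c history now [(2, 6), (8, 25), (10, 57), (11, 58), (18, 12), (19, 42)])
READ b @v10: history=[(1, 0), (12, 9), (14, 65)] -> pick v1 -> 0
READ d @v8: history=[(4, 71), (7, 1), (9, 45), (15, 58), (17, 73)] -> pick v7 -> 1
v20: WRITE b=6  (b history now [(1, 0), (12, 9), (14, 65), (20, 6)])
v21: WRITE b=38  (b history now [(1, 0), (12, 9), (14, 65), (20, 6), (21, 38)])
READ b @v7: history=[(1, 0), (12, 9), (14, 65), (20, 6), (21, 38)] -> pick v1 -> 0
v22: WRITE b=22  (b history now [(1, 0), (12, 9), (14, 65), (20, 6), (21, 38), (22, 22)])
v23: WRITE d=77  (d history now [(4, 71), (7, 1), (9, 45), (15, 58), (17, 73), (23, 77)])
READ b @v2: history=[(1, 0), (12, 9), (14, 65), (20, 6), (21, 38), (22, 22)] -> pick v1 -> 0
READ c @v17: history=[(2, 6), (8, 25), (10, 57), (11, 58), (18, 12), (19, 42)] -> pick v11 -> 58
READ d @v11: history=[(4, 71), (7, 1), (9, 45), (15, 58), (17, 73), (23, 77)] -> pick v9 -> 45
Read results in order: ['6', '23', '0', '45', 'NONE', '23', '0', '1', '0', '0', '58', '45']
NONE count = 1

Answer: 1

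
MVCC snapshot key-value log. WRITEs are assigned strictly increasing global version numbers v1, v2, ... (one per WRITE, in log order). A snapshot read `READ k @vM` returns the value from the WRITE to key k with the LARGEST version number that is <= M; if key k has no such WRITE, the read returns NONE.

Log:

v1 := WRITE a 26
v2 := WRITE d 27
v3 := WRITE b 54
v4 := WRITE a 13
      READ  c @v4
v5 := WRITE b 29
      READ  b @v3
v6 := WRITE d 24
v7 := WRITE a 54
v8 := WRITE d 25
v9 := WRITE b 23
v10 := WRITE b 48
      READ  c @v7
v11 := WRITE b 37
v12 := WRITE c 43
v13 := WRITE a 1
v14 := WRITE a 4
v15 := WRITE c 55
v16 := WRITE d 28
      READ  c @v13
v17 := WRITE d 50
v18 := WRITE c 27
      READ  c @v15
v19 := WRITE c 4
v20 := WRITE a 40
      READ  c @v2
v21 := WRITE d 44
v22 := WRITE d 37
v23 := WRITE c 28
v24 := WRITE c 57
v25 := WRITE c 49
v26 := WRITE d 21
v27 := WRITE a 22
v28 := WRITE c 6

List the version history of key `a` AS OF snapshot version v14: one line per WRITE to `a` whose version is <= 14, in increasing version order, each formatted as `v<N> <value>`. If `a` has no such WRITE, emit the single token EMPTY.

Scan writes for key=a with version <= 14:
  v1 WRITE a 26 -> keep
  v2 WRITE d 27 -> skip
  v3 WRITE b 54 -> skip
  v4 WRITE a 13 -> keep
  v5 WRITE b 29 -> skip
  v6 WRITE d 24 -> skip
  v7 WRITE a 54 -> keep
  v8 WRITE d 25 -> skip
  v9 WRITE b 23 -> skip
  v10 WRITE b 48 -> skip
  v11 WRITE b 37 -> skip
  v12 WRITE c 43 -> skip
  v13 WRITE a 1 -> keep
  v14 WRITE a 4 -> keep
  v15 WRITE c 55 -> skip
  v16 WRITE d 28 -> skip
  v17 WRITE d 50 -> skip
  v18 WRITE c 27 -> skip
  v19 WRITE c 4 -> skip
  v20 WRITE a 40 -> drop (> snap)
  v21 WRITE d 44 -> skip
  v22 WRITE d 37 -> skip
  v23 WRITE c 28 -> skip
  v24 WRITE c 57 -> skip
  v25 WRITE c 49 -> skip
  v26 WRITE d 21 -> skip
  v27 WRITE a 22 -> drop (> snap)
  v28 WRITE c 6 -> skip
Collected: [(1, 26), (4, 13), (7, 54), (13, 1), (14, 4)]

Answer: v1 26
v4 13
v7 54
v13 1
v14 4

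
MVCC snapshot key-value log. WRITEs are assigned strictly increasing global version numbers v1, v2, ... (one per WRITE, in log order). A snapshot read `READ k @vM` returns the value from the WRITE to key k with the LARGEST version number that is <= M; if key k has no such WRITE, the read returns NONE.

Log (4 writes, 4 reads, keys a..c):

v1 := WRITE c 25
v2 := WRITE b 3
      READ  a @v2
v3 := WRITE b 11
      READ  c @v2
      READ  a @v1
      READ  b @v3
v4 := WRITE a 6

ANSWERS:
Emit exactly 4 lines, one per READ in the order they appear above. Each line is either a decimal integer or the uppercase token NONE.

Answer: NONE
25
NONE
11

Derivation:
v1: WRITE c=25  (c history now [(1, 25)])
v2: WRITE b=3  (b history now [(2, 3)])
READ a @v2: history=[] -> no version <= 2 -> NONE
v3: WRITE b=11  (b history now [(2, 3), (3, 11)])
READ c @v2: history=[(1, 25)] -> pick v1 -> 25
READ a @v1: history=[] -> no version <= 1 -> NONE
READ b @v3: history=[(2, 3), (3, 11)] -> pick v3 -> 11
v4: WRITE a=6  (a history now [(4, 6)])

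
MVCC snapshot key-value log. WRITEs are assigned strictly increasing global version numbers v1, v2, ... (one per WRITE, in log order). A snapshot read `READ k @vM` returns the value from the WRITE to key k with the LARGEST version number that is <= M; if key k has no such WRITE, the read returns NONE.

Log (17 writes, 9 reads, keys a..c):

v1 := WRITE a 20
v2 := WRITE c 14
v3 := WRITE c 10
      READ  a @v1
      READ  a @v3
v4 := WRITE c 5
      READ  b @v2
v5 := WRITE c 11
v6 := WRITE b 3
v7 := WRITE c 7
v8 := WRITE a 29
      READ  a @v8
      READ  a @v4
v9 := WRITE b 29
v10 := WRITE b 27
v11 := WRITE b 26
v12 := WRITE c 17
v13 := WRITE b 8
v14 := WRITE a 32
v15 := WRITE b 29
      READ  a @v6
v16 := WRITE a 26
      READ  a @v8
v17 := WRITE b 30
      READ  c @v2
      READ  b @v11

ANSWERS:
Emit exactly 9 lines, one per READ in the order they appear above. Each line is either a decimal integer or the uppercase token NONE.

v1: WRITE a=20  (a history now [(1, 20)])
v2: WRITE c=14  (c history now [(2, 14)])
v3: WRITE c=10  (c history now [(2, 14), (3, 10)])
READ a @v1: history=[(1, 20)] -> pick v1 -> 20
READ a @v3: history=[(1, 20)] -> pick v1 -> 20
v4: WRITE c=5  (c history now [(2, 14), (3, 10), (4, 5)])
READ b @v2: history=[] -> no version <= 2 -> NONE
v5: WRITE c=11  (c history now [(2, 14), (3, 10), (4, 5), (5, 11)])
v6: WRITE b=3  (b history now [(6, 3)])
v7: WRITE c=7  (c history now [(2, 14), (3, 10), (4, 5), (5, 11), (7, 7)])
v8: WRITE a=29  (a history now [(1, 20), (8, 29)])
READ a @v8: history=[(1, 20), (8, 29)] -> pick v8 -> 29
READ a @v4: history=[(1, 20), (8, 29)] -> pick v1 -> 20
v9: WRITE b=29  (b history now [(6, 3), (9, 29)])
v10: WRITE b=27  (b history now [(6, 3), (9, 29), (10, 27)])
v11: WRITE b=26  (b history now [(6, 3), (9, 29), (10, 27), (11, 26)])
v12: WRITE c=17  (c history now [(2, 14), (3, 10), (4, 5), (5, 11), (7, 7), (12, 17)])
v13: WRITE b=8  (b history now [(6, 3), (9, 29), (10, 27), (11, 26), (13, 8)])
v14: WRITE a=32  (a history now [(1, 20), (8, 29), (14, 32)])
v15: WRITE b=29  (b history now [(6, 3), (9, 29), (10, 27), (11, 26), (13, 8), (15, 29)])
READ a @v6: history=[(1, 20), (8, 29), (14, 32)] -> pick v1 -> 20
v16: WRITE a=26  (a history now [(1, 20), (8, 29), (14, 32), (16, 26)])
READ a @v8: history=[(1, 20), (8, 29), (14, 32), (16, 26)] -> pick v8 -> 29
v17: WRITE b=30  (b history now [(6, 3), (9, 29), (10, 27), (11, 26), (13, 8), (15, 29), (17, 30)])
READ c @v2: history=[(2, 14), (3, 10), (4, 5), (5, 11), (7, 7), (12, 17)] -> pick v2 -> 14
READ b @v11: history=[(6, 3), (9, 29), (10, 27), (11, 26), (13, 8), (15, 29), (17, 30)] -> pick v11 -> 26

Answer: 20
20
NONE
29
20
20
29
14
26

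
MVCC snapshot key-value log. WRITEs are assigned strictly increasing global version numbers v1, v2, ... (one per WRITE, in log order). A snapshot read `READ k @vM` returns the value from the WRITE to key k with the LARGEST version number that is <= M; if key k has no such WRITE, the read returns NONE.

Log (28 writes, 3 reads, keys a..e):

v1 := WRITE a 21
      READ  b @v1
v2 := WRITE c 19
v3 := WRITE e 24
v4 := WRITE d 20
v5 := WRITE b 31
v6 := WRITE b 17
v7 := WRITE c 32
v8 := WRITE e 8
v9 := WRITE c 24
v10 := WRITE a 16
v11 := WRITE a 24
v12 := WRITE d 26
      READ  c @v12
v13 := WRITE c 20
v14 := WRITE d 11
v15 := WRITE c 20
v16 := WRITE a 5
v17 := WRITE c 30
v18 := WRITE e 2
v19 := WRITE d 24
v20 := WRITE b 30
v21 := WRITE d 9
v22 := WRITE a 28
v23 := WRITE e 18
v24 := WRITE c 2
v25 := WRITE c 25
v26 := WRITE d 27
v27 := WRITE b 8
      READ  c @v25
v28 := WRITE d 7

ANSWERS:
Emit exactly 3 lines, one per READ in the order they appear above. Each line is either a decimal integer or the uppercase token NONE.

Answer: NONE
24
25

Derivation:
v1: WRITE a=21  (a history now [(1, 21)])
READ b @v1: history=[] -> no version <= 1 -> NONE
v2: WRITE c=19  (c history now [(2, 19)])
v3: WRITE e=24  (e history now [(3, 24)])
v4: WRITE d=20  (d history now [(4, 20)])
v5: WRITE b=31  (b history now [(5, 31)])
v6: WRITE b=17  (b history now [(5, 31), (6, 17)])
v7: WRITE c=32  (c history now [(2, 19), (7, 32)])
v8: WRITE e=8  (e history now [(3, 24), (8, 8)])
v9: WRITE c=24  (c history now [(2, 19), (7, 32), (9, 24)])
v10: WRITE a=16  (a history now [(1, 21), (10, 16)])
v11: WRITE a=24  (a history now [(1, 21), (10, 16), (11, 24)])
v12: WRITE d=26  (d history now [(4, 20), (12, 26)])
READ c @v12: history=[(2, 19), (7, 32), (9, 24)] -> pick v9 -> 24
v13: WRITE c=20  (c history now [(2, 19), (7, 32), (9, 24), (13, 20)])
v14: WRITE d=11  (d history now [(4, 20), (12, 26), (14, 11)])
v15: WRITE c=20  (c history now [(2, 19), (7, 32), (9, 24), (13, 20), (15, 20)])
v16: WRITE a=5  (a history now [(1, 21), (10, 16), (11, 24), (16, 5)])
v17: WRITE c=30  (c history now [(2, 19), (7, 32), (9, 24), (13, 20), (15, 20), (17, 30)])
v18: WRITE e=2  (e history now [(3, 24), (8, 8), (18, 2)])
v19: WRITE d=24  (d history now [(4, 20), (12, 26), (14, 11), (19, 24)])
v20: WRITE b=30  (b history now [(5, 31), (6, 17), (20, 30)])
v21: WRITE d=9  (d history now [(4, 20), (12, 26), (14, 11), (19, 24), (21, 9)])
v22: WRITE a=28  (a history now [(1, 21), (10, 16), (11, 24), (16, 5), (22, 28)])
v23: WRITE e=18  (e history now [(3, 24), (8, 8), (18, 2), (23, 18)])
v24: WRITE c=2  (c history now [(2, 19), (7, 32), (9, 24), (13, 20), (15, 20), (17, 30), (24, 2)])
v25: WRITE c=25  (c history now [(2, 19), (7, 32), (9, 24), (13, 20), (15, 20), (17, 30), (24, 2), (25, 25)])
v26: WRITE d=27  (d history now [(4, 20), (12, 26), (14, 11), (19, 24), (21, 9), (26, 27)])
v27: WRITE b=8  (b history now [(5, 31), (6, 17), (20, 30), (27, 8)])
READ c @v25: history=[(2, 19), (7, 32), (9, 24), (13, 20), (15, 20), (17, 30), (24, 2), (25, 25)] -> pick v25 -> 25
v28: WRITE d=7  (d history now [(4, 20), (12, 26), (14, 11), (19, 24), (21, 9), (26, 27), (28, 7)])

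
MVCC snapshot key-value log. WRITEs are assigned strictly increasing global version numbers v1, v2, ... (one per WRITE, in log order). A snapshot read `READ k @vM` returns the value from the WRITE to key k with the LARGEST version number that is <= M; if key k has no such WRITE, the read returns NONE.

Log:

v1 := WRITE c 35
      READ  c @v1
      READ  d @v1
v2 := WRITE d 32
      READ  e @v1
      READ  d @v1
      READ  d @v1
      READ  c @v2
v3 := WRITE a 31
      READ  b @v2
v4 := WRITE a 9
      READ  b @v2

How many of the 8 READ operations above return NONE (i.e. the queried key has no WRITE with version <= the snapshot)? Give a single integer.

Answer: 6

Derivation:
v1: WRITE c=35  (c history now [(1, 35)])
READ c @v1: history=[(1, 35)] -> pick v1 -> 35
READ d @v1: history=[] -> no version <= 1 -> NONE
v2: WRITE d=32  (d history now [(2, 32)])
READ e @v1: history=[] -> no version <= 1 -> NONE
READ d @v1: history=[(2, 32)] -> no version <= 1 -> NONE
READ d @v1: history=[(2, 32)] -> no version <= 1 -> NONE
READ c @v2: history=[(1, 35)] -> pick v1 -> 35
v3: WRITE a=31  (a history now [(3, 31)])
READ b @v2: history=[] -> no version <= 2 -> NONE
v4: WRITE a=9  (a history now [(3, 31), (4, 9)])
READ b @v2: history=[] -> no version <= 2 -> NONE
Read results in order: ['35', 'NONE', 'NONE', 'NONE', 'NONE', '35', 'NONE', 'NONE']
NONE count = 6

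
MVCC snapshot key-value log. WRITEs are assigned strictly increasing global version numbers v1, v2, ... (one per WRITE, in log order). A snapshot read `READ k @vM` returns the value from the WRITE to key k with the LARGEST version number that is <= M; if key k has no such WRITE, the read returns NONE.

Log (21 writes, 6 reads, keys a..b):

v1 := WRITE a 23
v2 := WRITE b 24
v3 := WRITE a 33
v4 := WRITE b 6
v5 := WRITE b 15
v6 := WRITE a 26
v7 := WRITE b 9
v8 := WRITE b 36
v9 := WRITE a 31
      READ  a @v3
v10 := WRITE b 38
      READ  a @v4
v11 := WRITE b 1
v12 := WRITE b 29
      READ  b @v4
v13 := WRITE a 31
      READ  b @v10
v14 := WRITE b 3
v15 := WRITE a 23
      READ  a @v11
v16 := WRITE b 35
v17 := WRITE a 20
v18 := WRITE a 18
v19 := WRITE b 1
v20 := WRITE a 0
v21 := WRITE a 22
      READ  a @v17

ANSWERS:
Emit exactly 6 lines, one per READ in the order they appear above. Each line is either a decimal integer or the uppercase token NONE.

Answer: 33
33
6
38
31
20

Derivation:
v1: WRITE a=23  (a history now [(1, 23)])
v2: WRITE b=24  (b history now [(2, 24)])
v3: WRITE a=33  (a history now [(1, 23), (3, 33)])
v4: WRITE b=6  (b history now [(2, 24), (4, 6)])
v5: WRITE b=15  (b history now [(2, 24), (4, 6), (5, 15)])
v6: WRITE a=26  (a history now [(1, 23), (3, 33), (6, 26)])
v7: WRITE b=9  (b history now [(2, 24), (4, 6), (5, 15), (7, 9)])
v8: WRITE b=36  (b history now [(2, 24), (4, 6), (5, 15), (7, 9), (8, 36)])
v9: WRITE a=31  (a history now [(1, 23), (3, 33), (6, 26), (9, 31)])
READ a @v3: history=[(1, 23), (3, 33), (6, 26), (9, 31)] -> pick v3 -> 33
v10: WRITE b=38  (b history now [(2, 24), (4, 6), (5, 15), (7, 9), (8, 36), (10, 38)])
READ a @v4: history=[(1, 23), (3, 33), (6, 26), (9, 31)] -> pick v3 -> 33
v11: WRITE b=1  (b history now [(2, 24), (4, 6), (5, 15), (7, 9), (8, 36), (10, 38), (11, 1)])
v12: WRITE b=29  (b history now [(2, 24), (4, 6), (5, 15), (7, 9), (8, 36), (10, 38), (11, 1), (12, 29)])
READ b @v4: history=[(2, 24), (4, 6), (5, 15), (7, 9), (8, 36), (10, 38), (11, 1), (12, 29)] -> pick v4 -> 6
v13: WRITE a=31  (a history now [(1, 23), (3, 33), (6, 26), (9, 31), (13, 31)])
READ b @v10: history=[(2, 24), (4, 6), (5, 15), (7, 9), (8, 36), (10, 38), (11, 1), (12, 29)] -> pick v10 -> 38
v14: WRITE b=3  (b history now [(2, 24), (4, 6), (5, 15), (7, 9), (8, 36), (10, 38), (11, 1), (12, 29), (14, 3)])
v15: WRITE a=23  (a history now [(1, 23), (3, 33), (6, 26), (9, 31), (13, 31), (15, 23)])
READ a @v11: history=[(1, 23), (3, 33), (6, 26), (9, 31), (13, 31), (15, 23)] -> pick v9 -> 31
v16: WRITE b=35  (b history now [(2, 24), (4, 6), (5, 15), (7, 9), (8, 36), (10, 38), (11, 1), (12, 29), (14, 3), (16, 35)])
v17: WRITE a=20  (a history now [(1, 23), (3, 33), (6, 26), (9, 31), (13, 31), (15, 23), (17, 20)])
v18: WRITE a=18  (a history now [(1, 23), (3, 33), (6, 26), (9, 31), (13, 31), (15, 23), (17, 20), (18, 18)])
v19: WRITE b=1  (b history now [(2, 24), (4, 6), (5, 15), (7, 9), (8, 36), (10, 38), (11, 1), (12, 29), (14, 3), (16, 35), (19, 1)])
v20: WRITE a=0  (a history now [(1, 23), (3, 33), (6, 26), (9, 31), (13, 31), (15, 23), (17, 20), (18, 18), (20, 0)])
v21: WRITE a=22  (a history now [(1, 23), (3, 33), (6, 26), (9, 31), (13, 31), (15, 23), (17, 20), (18, 18), (20, 0), (21, 22)])
READ a @v17: history=[(1, 23), (3, 33), (6, 26), (9, 31), (13, 31), (15, 23), (17, 20), (18, 18), (20, 0), (21, 22)] -> pick v17 -> 20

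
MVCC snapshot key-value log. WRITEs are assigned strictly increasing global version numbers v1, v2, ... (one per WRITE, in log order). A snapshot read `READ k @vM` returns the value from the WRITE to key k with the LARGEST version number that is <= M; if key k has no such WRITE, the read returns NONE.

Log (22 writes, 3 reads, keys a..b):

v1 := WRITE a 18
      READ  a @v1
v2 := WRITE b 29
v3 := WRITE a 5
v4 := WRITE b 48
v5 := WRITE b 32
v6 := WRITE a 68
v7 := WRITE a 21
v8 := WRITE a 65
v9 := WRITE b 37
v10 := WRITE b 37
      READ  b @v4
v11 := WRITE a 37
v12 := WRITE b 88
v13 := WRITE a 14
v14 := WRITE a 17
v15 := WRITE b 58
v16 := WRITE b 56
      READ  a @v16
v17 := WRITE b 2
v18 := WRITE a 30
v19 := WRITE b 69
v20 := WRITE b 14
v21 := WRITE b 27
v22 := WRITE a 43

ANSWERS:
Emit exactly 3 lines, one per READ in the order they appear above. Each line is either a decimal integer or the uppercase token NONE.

v1: WRITE a=18  (a history now [(1, 18)])
READ a @v1: history=[(1, 18)] -> pick v1 -> 18
v2: WRITE b=29  (b history now [(2, 29)])
v3: WRITE a=5  (a history now [(1, 18), (3, 5)])
v4: WRITE b=48  (b history now [(2, 29), (4, 48)])
v5: WRITE b=32  (b history now [(2, 29), (4, 48), (5, 32)])
v6: WRITE a=68  (a history now [(1, 18), (3, 5), (6, 68)])
v7: WRITE a=21  (a history now [(1, 18), (3, 5), (6, 68), (7, 21)])
v8: WRITE a=65  (a history now [(1, 18), (3, 5), (6, 68), (7, 21), (8, 65)])
v9: WRITE b=37  (b history now [(2, 29), (4, 48), (5, 32), (9, 37)])
v10: WRITE b=37  (b history now [(2, 29), (4, 48), (5, 32), (9, 37), (10, 37)])
READ b @v4: history=[(2, 29), (4, 48), (5, 32), (9, 37), (10, 37)] -> pick v4 -> 48
v11: WRITE a=37  (a history now [(1, 18), (3, 5), (6, 68), (7, 21), (8, 65), (11, 37)])
v12: WRITE b=88  (b history now [(2, 29), (4, 48), (5, 32), (9, 37), (10, 37), (12, 88)])
v13: WRITE a=14  (a history now [(1, 18), (3, 5), (6, 68), (7, 21), (8, 65), (11, 37), (13, 14)])
v14: WRITE a=17  (a history now [(1, 18), (3, 5), (6, 68), (7, 21), (8, 65), (11, 37), (13, 14), (14, 17)])
v15: WRITE b=58  (b history now [(2, 29), (4, 48), (5, 32), (9, 37), (10, 37), (12, 88), (15, 58)])
v16: WRITE b=56  (b history now [(2, 29), (4, 48), (5, 32), (9, 37), (10, 37), (12, 88), (15, 58), (16, 56)])
READ a @v16: history=[(1, 18), (3, 5), (6, 68), (7, 21), (8, 65), (11, 37), (13, 14), (14, 17)] -> pick v14 -> 17
v17: WRITE b=2  (b history now [(2, 29), (4, 48), (5, 32), (9, 37), (10, 37), (12, 88), (15, 58), (16, 56), (17, 2)])
v18: WRITE a=30  (a history now [(1, 18), (3, 5), (6, 68), (7, 21), (8, 65), (11, 37), (13, 14), (14, 17), (18, 30)])
v19: WRITE b=69  (b history now [(2, 29), (4, 48), (5, 32), (9, 37), (10, 37), (12, 88), (15, 58), (16, 56), (17, 2), (19, 69)])
v20: WRITE b=14  (b history now [(2, 29), (4, 48), (5, 32), (9, 37), (10, 37), (12, 88), (15, 58), (16, 56), (17, 2), (19, 69), (20, 14)])
v21: WRITE b=27  (b history now [(2, 29), (4, 48), (5, 32), (9, 37), (10, 37), (12, 88), (15, 58), (16, 56), (17, 2), (19, 69), (20, 14), (21, 27)])
v22: WRITE a=43  (a history now [(1, 18), (3, 5), (6, 68), (7, 21), (8, 65), (11, 37), (13, 14), (14, 17), (18, 30), (22, 43)])

Answer: 18
48
17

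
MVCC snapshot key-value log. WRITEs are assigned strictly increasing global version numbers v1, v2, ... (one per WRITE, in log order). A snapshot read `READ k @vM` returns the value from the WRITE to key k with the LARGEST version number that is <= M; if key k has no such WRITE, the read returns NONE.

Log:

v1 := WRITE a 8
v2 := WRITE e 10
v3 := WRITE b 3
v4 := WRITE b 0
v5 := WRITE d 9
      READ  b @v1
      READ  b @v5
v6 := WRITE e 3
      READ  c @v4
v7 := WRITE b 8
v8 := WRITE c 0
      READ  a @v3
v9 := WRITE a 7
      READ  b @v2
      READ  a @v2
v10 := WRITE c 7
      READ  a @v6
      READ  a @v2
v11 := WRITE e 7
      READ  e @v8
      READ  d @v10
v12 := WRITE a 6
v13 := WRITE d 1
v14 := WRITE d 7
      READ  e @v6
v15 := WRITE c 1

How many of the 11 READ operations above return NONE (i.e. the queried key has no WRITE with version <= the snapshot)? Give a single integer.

v1: WRITE a=8  (a history now [(1, 8)])
v2: WRITE e=10  (e history now [(2, 10)])
v3: WRITE b=3  (b history now [(3, 3)])
v4: WRITE b=0  (b history now [(3, 3), (4, 0)])
v5: WRITE d=9  (d history now [(5, 9)])
READ b @v1: history=[(3, 3), (4, 0)] -> no version <= 1 -> NONE
READ b @v5: history=[(3, 3), (4, 0)] -> pick v4 -> 0
v6: WRITE e=3  (e history now [(2, 10), (6, 3)])
READ c @v4: history=[] -> no version <= 4 -> NONE
v7: WRITE b=8  (b history now [(3, 3), (4, 0), (7, 8)])
v8: WRITE c=0  (c history now [(8, 0)])
READ a @v3: history=[(1, 8)] -> pick v1 -> 8
v9: WRITE a=7  (a history now [(1, 8), (9, 7)])
READ b @v2: history=[(3, 3), (4, 0), (7, 8)] -> no version <= 2 -> NONE
READ a @v2: history=[(1, 8), (9, 7)] -> pick v1 -> 8
v10: WRITE c=7  (c history now [(8, 0), (10, 7)])
READ a @v6: history=[(1, 8), (9, 7)] -> pick v1 -> 8
READ a @v2: history=[(1, 8), (9, 7)] -> pick v1 -> 8
v11: WRITE e=7  (e history now [(2, 10), (6, 3), (11, 7)])
READ e @v8: history=[(2, 10), (6, 3), (11, 7)] -> pick v6 -> 3
READ d @v10: history=[(5, 9)] -> pick v5 -> 9
v12: WRITE a=6  (a history now [(1, 8), (9, 7), (12, 6)])
v13: WRITE d=1  (d history now [(5, 9), (13, 1)])
v14: WRITE d=7  (d history now [(5, 9), (13, 1), (14, 7)])
READ e @v6: history=[(2, 10), (6, 3), (11, 7)] -> pick v6 -> 3
v15: WRITE c=1  (c history now [(8, 0), (10, 7), (15, 1)])
Read results in order: ['NONE', '0', 'NONE', '8', 'NONE', '8', '8', '8', '3', '9', '3']
NONE count = 3

Answer: 3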